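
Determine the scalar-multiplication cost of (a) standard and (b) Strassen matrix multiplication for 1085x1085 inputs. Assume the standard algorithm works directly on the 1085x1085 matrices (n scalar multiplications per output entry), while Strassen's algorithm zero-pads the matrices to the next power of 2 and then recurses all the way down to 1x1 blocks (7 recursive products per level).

Matrix multiplication for 1085x1085 matrices:

Strassen's algorithm requires power-of-2 dimensions. Pad 1085x1085 to 2048x2048 (next power of 2).

Standard algorithm: 1085^3 = 1277289125 multiplications
Strassen's algorithm: 7^(log2(2048)) = 7^11 = 1977326743 multiplications
Difference: 1277289125 - 1977326743 = -700037618 (Strassen uses MORE here due to padding overhead — for small or just-over-power-of-2 n, padding can outweigh the per-level savings)

Standard: 1277289125 multiplications (1085^3). Strassen: 1977326743 multiplications (7^11, after padding to 2048x2048). Strassen reduces 8 recursive multiplications to 7 at each level.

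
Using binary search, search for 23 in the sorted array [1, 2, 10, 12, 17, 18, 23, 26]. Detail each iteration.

Binary search for 23 in [1, 2, 10, 12, 17, 18, 23, 26]:

lo=0, hi=7, mid=3, arr[mid]=12 -> 12 < 23, search right half
lo=4, hi=7, mid=5, arr[mid]=18 -> 18 < 23, search right half
lo=6, hi=7, mid=6, arr[mid]=23 -> Found target at index 6!

Binary search finds 23 at index 6 after 3 comparisons. The search repeatedly halves the search space by comparing with the middle element.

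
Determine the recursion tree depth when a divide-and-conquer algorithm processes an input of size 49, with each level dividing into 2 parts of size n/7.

For divide and conquer with division factor 7:

Problem sizes at each level:
Level 0: 49
Level 1: 7
Level 2: 1

The root is level 0 and the size-1 base case is level 2 (the tree spans levels 0 through 2, i.e. 3 levels counting the root), so the depth is the number of divisions: log_7(49) = 2

The recursion tree depth is log_7(49) = 2. At each level, the problem size is divided by 7, so it takes 2 divisions to reduce to a base case of size 1. The algorithm makes 2 recursive calls at each level.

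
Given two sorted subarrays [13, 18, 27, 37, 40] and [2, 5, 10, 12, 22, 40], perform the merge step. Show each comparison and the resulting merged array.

Merging process:

Compare 13 vs 2: take 2 from right. Merged: [2]
Compare 13 vs 5: take 5 from right. Merged: [2, 5]
Compare 13 vs 10: take 10 from right. Merged: [2, 5, 10]
Compare 13 vs 12: take 12 from right. Merged: [2, 5, 10, 12]
Compare 13 vs 22: take 13 from left. Merged: [2, 5, 10, 12, 13]
Compare 18 vs 22: take 18 from left. Merged: [2, 5, 10, 12, 13, 18]
Compare 27 vs 22: take 22 from right. Merged: [2, 5, 10, 12, 13, 18, 22]
Compare 27 vs 40: take 27 from left. Merged: [2, 5, 10, 12, 13, 18, 22, 27]
Compare 37 vs 40: take 37 from left. Merged: [2, 5, 10, 12, 13, 18, 22, 27, 37]
Compare 40 vs 40: take 40 from left. Merged: [2, 5, 10, 12, 13, 18, 22, 27, 37, 40]
Append remaining from right: [40]. Merged: [2, 5, 10, 12, 13, 18, 22, 27, 37, 40, 40]

Final merged array: [2, 5, 10, 12, 13, 18, 22, 27, 37, 40, 40]
Total comparisons: 10

The merged array is [2, 5, 10, 12, 13, 18, 22, 27, 37, 40, 40], requiring 10 comparisons. The merge step runs in O(n) time where n is the total number of elements.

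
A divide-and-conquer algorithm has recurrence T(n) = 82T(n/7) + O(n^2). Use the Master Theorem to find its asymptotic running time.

Master Theorem for T(n) = 82T(n/7) + O(n^2):

a = 82, b = 7, c = 2
log_b(a) = log_7(82) = 2.2646

Case 1: c = 2 < log_7(82) = 2.2646
T(n) = O(n^(log_7 82))

For T(n) = 82T(n/7) + O(n^2): log_7(82) = 2.2646. This is Case 1 of the Master Theorem (c < log_b(a), work dominated by leaves), giving O(n^(log_7 82)).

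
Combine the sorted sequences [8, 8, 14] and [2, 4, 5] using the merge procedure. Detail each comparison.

Merging process:

Compare 8 vs 2: take 2 from right. Merged: [2]
Compare 8 vs 4: take 4 from right. Merged: [2, 4]
Compare 8 vs 5: take 5 from right. Merged: [2, 4, 5]
Append remaining from left: [8, 8, 14]. Merged: [2, 4, 5, 8, 8, 14]

Final merged array: [2, 4, 5, 8, 8, 14]
Total comparisons: 3

The merged array is [2, 4, 5, 8, 8, 14], requiring 3 comparisons. The merge step runs in O(n) time where n is the total number of elements.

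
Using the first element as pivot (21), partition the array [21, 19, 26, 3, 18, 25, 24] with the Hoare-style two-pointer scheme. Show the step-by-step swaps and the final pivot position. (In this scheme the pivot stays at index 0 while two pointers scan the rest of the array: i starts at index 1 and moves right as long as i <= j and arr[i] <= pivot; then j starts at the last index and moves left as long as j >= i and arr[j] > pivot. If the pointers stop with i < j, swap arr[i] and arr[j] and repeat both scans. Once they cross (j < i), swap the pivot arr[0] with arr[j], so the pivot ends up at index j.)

Hoare-style two-pointer partition with pivot = 21:

Initial array: [21, 19, 26, 3, 18, 25, 24]

Pointers start at i = 1, j = 6.
i stops at index 2 (arr[2]=26 > 21), j stops at index 4 (arr[4]=18 <= 21): swap arr[2] and arr[4], array becomes [21, 19, 18, 3, 26, 25, 24]
i ends at 4, j ends at 3: the pointers have crossed (j < i), so scanning stops.

Swap pivot arr[0] with arr[3] to place pivot at position 3: [3, 19, 18, 21, 26, 25, 24]
Pivot position: 3

After partitioning with pivot 21, the array becomes [3, 19, 18, 21, 26, 25, 24]. The pivot is placed at index 3. All elements to the left of the pivot are <= 21, and all elements to the right are > 21.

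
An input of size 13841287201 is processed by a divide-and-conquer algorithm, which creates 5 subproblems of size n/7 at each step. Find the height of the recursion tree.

For divide and conquer with division factor 7:

Problem sizes at each level:
Level 0: 13841287201
Level 1: 1977326743
Level 2: 282475249
Level 3: 40353607
Level 4: 5764801
Level 5: 823543
Level 6: 117649
Level 7: 16807
Level 8: 2401
Level 9: 343
Level 10: 49
Level 11: 7
Level 12: 1

The root is level 0 and the size-1 base case is level 12 (the tree spans levels 0 through 12, i.e. 13 levels counting the root), so the depth is the number of divisions: log_7(13841287201) = 12

The recursion tree depth is log_7(13841287201) = 12. At each level, the problem size is divided by 7, so it takes 12 divisions to reduce to a base case of size 1. The algorithm makes 5 recursive calls at each level.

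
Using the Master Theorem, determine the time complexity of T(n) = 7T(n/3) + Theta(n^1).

Master Theorem for T(n) = 7T(n/3) + O(n^1):

a = 7, b = 3, c = 1
log_b(a) = log_3(7) = 1.7712

Case 1: c = 1 < log_3(7) = 1.7712
T(n) = O(n^(log_3 7))

For T(n) = 7T(n/3) + O(n^1): log_3(7) = 1.7712. This is Case 1 of the Master Theorem (c < log_b(a), work dominated by leaves), giving O(n^(log_3 7)).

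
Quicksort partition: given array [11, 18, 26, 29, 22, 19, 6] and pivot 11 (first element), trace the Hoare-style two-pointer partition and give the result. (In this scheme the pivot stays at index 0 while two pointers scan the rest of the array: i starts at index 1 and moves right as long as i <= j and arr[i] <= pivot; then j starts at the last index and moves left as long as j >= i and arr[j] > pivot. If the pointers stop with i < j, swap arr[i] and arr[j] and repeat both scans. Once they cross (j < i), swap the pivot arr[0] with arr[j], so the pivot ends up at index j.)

Hoare-style two-pointer partition with pivot = 11:

Initial array: [11, 18, 26, 29, 22, 19, 6]

Pointers start at i = 1, j = 6.
i stops at index 1 (arr[1]=18 > 11), j stops at index 6 (arr[6]=6 <= 11): swap arr[1] and arr[6], array becomes [11, 6, 26, 29, 22, 19, 18]
i ends at 2, j ends at 1: the pointers have crossed (j < i), so scanning stops.

Swap pivot arr[0] with arr[1] to place pivot at position 1: [6, 11, 26, 29, 22, 19, 18]
Pivot position: 1

After partitioning with pivot 11, the array becomes [6, 11, 26, 29, 22, 19, 18]. The pivot is placed at index 1. All elements to the left of the pivot are <= 11, and all elements to the right are > 11.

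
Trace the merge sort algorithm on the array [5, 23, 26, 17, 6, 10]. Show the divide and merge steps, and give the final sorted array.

Merge sort trace:

Split: [5, 23, 26, 17, 6, 10] -> [5, 23, 26] and [17, 6, 10]
  Split: [5, 23, 26] -> [5] and [23, 26]
    Split: [23, 26] -> [23] and [26]
    Merge: [23] + [26] -> [23, 26]
  Merge: [5] + [23, 26] -> [5, 23, 26]
  Split: [17, 6, 10] -> [17] and [6, 10]
    Split: [6, 10] -> [6] and [10]
    Merge: [6] + [10] -> [6, 10]
  Merge: [17] + [6, 10] -> [6, 10, 17]
Merge: [5, 23, 26] + [6, 10, 17] -> [5, 6, 10, 17, 23, 26]

Final sorted array: [5, 6, 10, 17, 23, 26]

The merge sort proceeds by recursively splitting the array and merging sorted halves.
After all merges, the sorted array is [5, 6, 10, 17, 23, 26].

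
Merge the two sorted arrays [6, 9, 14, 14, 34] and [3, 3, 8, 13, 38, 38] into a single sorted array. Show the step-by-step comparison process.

Merging process:

Compare 6 vs 3: take 3 from right. Merged: [3]
Compare 6 vs 3: take 3 from right. Merged: [3, 3]
Compare 6 vs 8: take 6 from left. Merged: [3, 3, 6]
Compare 9 vs 8: take 8 from right. Merged: [3, 3, 6, 8]
Compare 9 vs 13: take 9 from left. Merged: [3, 3, 6, 8, 9]
Compare 14 vs 13: take 13 from right. Merged: [3, 3, 6, 8, 9, 13]
Compare 14 vs 38: take 14 from left. Merged: [3, 3, 6, 8, 9, 13, 14]
Compare 14 vs 38: take 14 from left. Merged: [3, 3, 6, 8, 9, 13, 14, 14]
Compare 34 vs 38: take 34 from left. Merged: [3, 3, 6, 8, 9, 13, 14, 14, 34]
Append remaining from right: [38, 38]. Merged: [3, 3, 6, 8, 9, 13, 14, 14, 34, 38, 38]

Final merged array: [3, 3, 6, 8, 9, 13, 14, 14, 34, 38, 38]
Total comparisons: 9

The merged array is [3, 3, 6, 8, 9, 13, 14, 14, 34, 38, 38], requiring 9 comparisons. The merge step runs in O(n) time where n is the total number of elements.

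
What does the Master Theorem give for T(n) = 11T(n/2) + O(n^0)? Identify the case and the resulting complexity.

Master Theorem for T(n) = 11T(n/2) + O(n^0):

a = 11, b = 2, c = 0
log_b(a) = log_2(11) = 3.4594

Case 1: c = 0 < log_2(11) = 3.4594
T(n) = O(n^(log_2 11))

For T(n) = 11T(n/2) + O(n^0): log_2(11) = 3.4594. This is Case 1 of the Master Theorem (c < log_b(a), work dominated by leaves), giving O(n^(log_2 11)).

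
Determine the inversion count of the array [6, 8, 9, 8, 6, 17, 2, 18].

Finding inversions in [6, 8, 9, 8, 6, 17, 2, 18]:

(0, 6): arr[0]=6 > arr[6]=2
(1, 4): arr[1]=8 > arr[4]=6
(1, 6): arr[1]=8 > arr[6]=2
(2, 3): arr[2]=9 > arr[3]=8
(2, 4): arr[2]=9 > arr[4]=6
(2, 6): arr[2]=9 > arr[6]=2
(3, 4): arr[3]=8 > arr[4]=6
(3, 6): arr[3]=8 > arr[6]=2
(4, 6): arr[4]=6 > arr[6]=2
(5, 6): arr[5]=17 > arr[6]=2

Total inversions: 10

The array has 10 inversion(s): (0,6), (1,4), (1,6), (2,3), (2,4), (2,6), (3,4), (3,6), (4,6), (5,6). Each pair (i,j) satisfies i < j and arr[i] > arr[j].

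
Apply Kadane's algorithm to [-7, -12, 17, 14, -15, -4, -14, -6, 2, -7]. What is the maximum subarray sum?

Using Kadane's algorithm on [-7, -12, 17, 14, -15, -4, -14, -6, 2, -7]:

Scanning through the array:
Position 1 (value -12): max_ending_here = -12, max_so_far = -7
Position 2 (value 17): max_ending_here = 17, max_so_far = 17
Position 3 (value 14): max_ending_here = 31, max_so_far = 31
Position 4 (value -15): max_ending_here = 16, max_so_far = 31
Position 5 (value -4): max_ending_here = 12, max_so_far = 31
Position 6 (value -14): max_ending_here = -2, max_so_far = 31
Position 7 (value -6): max_ending_here = -6, max_so_far = 31
Position 8 (value 2): max_ending_here = 2, max_so_far = 31
Position 9 (value -7): max_ending_here = -5, max_so_far = 31

Maximum subarray: [17, 14]
Maximum sum: 31

The maximum subarray is [17, 14] with sum 31. This subarray runs from index 2 to index 3.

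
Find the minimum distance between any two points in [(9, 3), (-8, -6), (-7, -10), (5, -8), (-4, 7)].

Computing all pairwise distances among 5 points:

d((9, 3), (-8, -6)) = 19.2354
d((9, 3), (-7, -10)) = 20.6155
d((9, 3), (5, -8)) = 11.7047
d((9, 3), (-4, 7)) = 13.6015
d((-8, -6), (-7, -10)) = 4.1231 <-- minimum
d((-8, -6), (5, -8)) = 13.1529
d((-8, -6), (-4, 7)) = 13.6015
d((-7, -10), (5, -8)) = 12.1655
d((-7, -10), (-4, 7)) = 17.2627
d((5, -8), (-4, 7)) = 17.4929

Closest pair: (-8, -6) and (-7, -10) with distance 4.1231

The closest pair is (-8, -6) and (-7, -10) with Euclidean distance 4.1231. For 5 points, brute-force pairwise comparison is shown above. For large n, the divide-and-conquer algorithm (sort by x, recurse on halves, check the dividing strip) achieves O(n log n).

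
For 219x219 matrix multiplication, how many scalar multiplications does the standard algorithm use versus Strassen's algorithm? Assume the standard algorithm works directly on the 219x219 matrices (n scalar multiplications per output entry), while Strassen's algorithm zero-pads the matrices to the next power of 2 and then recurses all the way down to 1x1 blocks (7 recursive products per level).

Matrix multiplication for 219x219 matrices:

Strassen's algorithm requires power-of-2 dimensions. Pad 219x219 to 256x256 (next power of 2).

Standard algorithm: 219^3 = 10503459 multiplications
Strassen's algorithm: 7^(log2(256)) = 7^8 = 5764801 multiplications
Savings: 10503459 - 5764801 = 4738658 multiplications

Standard: 10503459 multiplications (219^3). Strassen: 5764801 multiplications (7^8, after padding to 256x256). Strassen reduces 8 recursive multiplications to 7 at each level.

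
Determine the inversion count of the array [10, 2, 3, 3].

Finding inversions in [10, 2, 3, 3]:

(0, 1): arr[0]=10 > arr[1]=2
(0, 2): arr[0]=10 > arr[2]=3
(0, 3): arr[0]=10 > arr[3]=3

Total inversions: 3

The array has 3 inversion(s): (0,1), (0,2), (0,3). Each pair (i,j) satisfies i < j and arr[i] > arr[j].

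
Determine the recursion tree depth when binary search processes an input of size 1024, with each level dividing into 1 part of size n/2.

For divide and conquer with division factor 2:

Problem sizes at each level:
Level 0: 1024
Level 1: 512
Level 2: 256
Level 3: 128
Level 4: 64
Level 5: 32
Level 6: 16
Level 7: 8
Level 8: 4
Level 9: 2
Level 10: 1

The root is level 0 and the size-1 base case is level 10 (the tree spans levels 0 through 10, i.e. 11 levels counting the root), so the depth is the number of divisions: log_2(1024) = 10

The recursion tree depth is log_2(1024) = 10. At each level, the problem size is divided by 2, so it takes 10 divisions to reduce to a base case of size 1. The algorithm makes 1 recursive call at each level.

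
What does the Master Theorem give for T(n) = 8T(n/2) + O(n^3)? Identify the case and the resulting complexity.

Master Theorem for T(n) = 8T(n/2) + O(n^3):

a = 8, b = 2, c = 3
log_b(a) = log_2(8) = 3.0000

Case 2: c = 3 = log_2(8) = 3.0000
T(n) = O(n^3 log n) = O(n^3 log n)

For T(n) = 8T(n/2) + O(n^3): log_2(8) = 3.0000. This is Case 2 of the Master Theorem (c = log_b(a), equal work at all levels), giving O(n^3 log n).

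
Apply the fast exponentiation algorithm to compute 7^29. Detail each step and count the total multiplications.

Computing 7^29 by squaring (build up from 7^1; each line after the first costs one multiplication):

7^1 = 7
7^2 = (7^1)^2 = 7^2 = 49
7^3 = 7 * 7^2 = 7 * 49 = 343
7^6 = (7^3)^2 = 343^2 = 117649
7^7 = 7 * 7^6 = 7 * 117649 = 823543
7^14 = (7^7)^2 = 823543^2 = 678223072849
7^28 = (7^14)^2 = 678223072849^2 = 459986536544739960976801
7^29 = 7 * 7^28 = 7 * 459986536544739960976801 = 3219905755813179726837607

Result: 3219905755813179726837607
Multiplications needed: 7 (7 lines after 7^1)

7^29 = 3219905755813179726837607. Using exponentiation by squaring, this requires 7 multiplications. The key idea: if the exponent is even, square the half-power; if odd, multiply by the base once.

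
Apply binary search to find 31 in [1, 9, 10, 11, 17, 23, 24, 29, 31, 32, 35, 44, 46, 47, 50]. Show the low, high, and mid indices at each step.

Binary search for 31 in [1, 9, 10, 11, 17, 23, 24, 29, 31, 32, 35, 44, 46, 47, 50]:

lo=0, hi=14, mid=7, arr[mid]=29 -> 29 < 31, search right half
lo=8, hi=14, mid=11, arr[mid]=44 -> 44 > 31, search left half
lo=8, hi=10, mid=9, arr[mid]=32 -> 32 > 31, search left half
lo=8, hi=8, mid=8, arr[mid]=31 -> Found target at index 8!

Binary search finds 31 at index 8 after 4 comparisons. The search repeatedly halves the search space by comparing with the middle element.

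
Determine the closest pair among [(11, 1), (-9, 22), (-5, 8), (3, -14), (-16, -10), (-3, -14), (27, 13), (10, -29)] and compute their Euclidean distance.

Computing all pairwise distances among 8 points:

d((11, 1), (-9, 22)) = 29.0
d((11, 1), (-5, 8)) = 17.4642
d((11, 1), (3, -14)) = 17.0
d((11, 1), (-16, -10)) = 29.1548
d((11, 1), (-3, -14)) = 20.5183
d((11, 1), (27, 13)) = 20.0
d((11, 1), (10, -29)) = 30.0167
d((-9, 22), (-5, 8)) = 14.5602
d((-9, 22), (3, -14)) = 37.9473
d((-9, 22), (-16, -10)) = 32.7567
d((-9, 22), (-3, -14)) = 36.4966
d((-9, 22), (27, 13)) = 37.108
d((-9, 22), (10, -29)) = 54.4243
d((-5, 8), (3, -14)) = 23.4094
d((-5, 8), (-16, -10)) = 21.095
d((-5, 8), (-3, -14)) = 22.0907
d((-5, 8), (27, 13)) = 32.3883
d((-5, 8), (10, -29)) = 39.9249
d((3, -14), (-16, -10)) = 19.4165
d((3, -14), (-3, -14)) = 6.0 <-- minimum
d((3, -14), (27, 13)) = 36.1248
d((3, -14), (10, -29)) = 16.5529
d((-16, -10), (-3, -14)) = 13.6015
d((-16, -10), (27, 13)) = 48.7647
d((-16, -10), (10, -29)) = 32.2025
d((-3, -14), (27, 13)) = 40.3609
d((-3, -14), (10, -29)) = 19.8494
d((27, 13), (10, -29)) = 45.31

Closest pair: (3, -14) and (-3, -14) with distance 6.0

The closest pair is (3, -14) and (-3, -14) with Euclidean distance 6.0. For 8 points, brute-force pairwise comparison is shown above. For large n, the divide-and-conquer algorithm (sort by x, recurse on halves, check the dividing strip) achieves O(n log n).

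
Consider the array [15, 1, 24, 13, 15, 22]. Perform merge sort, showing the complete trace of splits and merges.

Merge sort trace:

Split: [15, 1, 24, 13, 15, 22] -> [15, 1, 24] and [13, 15, 22]
  Split: [15, 1, 24] -> [15] and [1, 24]
    Split: [1, 24] -> [1] and [24]
    Merge: [1] + [24] -> [1, 24]
  Merge: [15] + [1, 24] -> [1, 15, 24]
  Split: [13, 15, 22] -> [13] and [15, 22]
    Split: [15, 22] -> [15] and [22]
    Merge: [15] + [22] -> [15, 22]
  Merge: [13] + [15, 22] -> [13, 15, 22]
Merge: [1, 15, 24] + [13, 15, 22] -> [1, 13, 15, 15, 22, 24]

Final sorted array: [1, 13, 15, 15, 22, 24]

The merge sort proceeds by recursively splitting the array and merging sorted halves.
After all merges, the sorted array is [1, 13, 15, 15, 22, 24].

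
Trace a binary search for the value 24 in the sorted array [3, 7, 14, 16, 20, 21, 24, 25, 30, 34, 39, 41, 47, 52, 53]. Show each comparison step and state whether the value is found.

Binary search for 24 in [3, 7, 14, 16, 20, 21, 24, 25, 30, 34, 39, 41, 47, 52, 53]:

lo=0, hi=14, mid=7, arr[mid]=25 -> 25 > 24, search left half
lo=0, hi=6, mid=3, arr[mid]=16 -> 16 < 24, search right half
lo=4, hi=6, mid=5, arr[mid]=21 -> 21 < 24, search right half
lo=6, hi=6, mid=6, arr[mid]=24 -> Found target at index 6!

Binary search finds 24 at index 6 after 4 comparisons. The search repeatedly halves the search space by comparing with the middle element.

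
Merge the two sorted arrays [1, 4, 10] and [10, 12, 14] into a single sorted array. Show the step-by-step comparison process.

Merging process:

Compare 1 vs 10: take 1 from left. Merged: [1]
Compare 4 vs 10: take 4 from left. Merged: [1, 4]
Compare 10 vs 10: take 10 from left. Merged: [1, 4, 10]
Append remaining from right: [10, 12, 14]. Merged: [1, 4, 10, 10, 12, 14]

Final merged array: [1, 4, 10, 10, 12, 14]
Total comparisons: 3

The merged array is [1, 4, 10, 10, 12, 14], requiring 3 comparisons. The merge step runs in O(n) time where n is the total number of elements.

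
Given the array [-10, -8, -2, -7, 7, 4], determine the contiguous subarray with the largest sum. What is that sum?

Using Kadane's algorithm on [-10, -8, -2, -7, 7, 4]:

Scanning through the array:
Position 1 (value -8): max_ending_here = -8, max_so_far = -8
Position 2 (value -2): max_ending_here = -2, max_so_far = -2
Position 3 (value -7): max_ending_here = -7, max_so_far = -2
Position 4 (value 7): max_ending_here = 7, max_so_far = 7
Position 5 (value 4): max_ending_here = 11, max_so_far = 11

Maximum subarray: [7, 4]
Maximum sum: 11

The maximum subarray is [7, 4] with sum 11. This subarray runs from index 4 to index 5.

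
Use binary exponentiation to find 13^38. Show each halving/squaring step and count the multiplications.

Computing 13^38 by squaring (build up from 13^1; each line after the first costs one multiplication):

13^1 = 13
13^2 = (13^1)^2 = 13^2 = 169
13^4 = (13^2)^2 = 169^2 = 28561
13^8 = (13^4)^2 = 28561^2 = 815730721
13^9 = 13 * 13^8 = 13 * 815730721 = 10604499373
13^18 = (13^9)^2 = 10604499373^2 = 112455406951957393129
13^19 = 13 * 13^18 = 13 * 112455406951957393129 = 1461920290375446110677
13^38 = (13^19)^2 = 1461920290375446110677^2 = 2137210935411428674141543654682486133398329

Result: 2137210935411428674141543654682486133398329
Multiplications needed: 7 (7 lines after 13^1)

13^38 = 2137210935411428674141543654682486133398329. Using exponentiation by squaring, this requires 7 multiplications. The key idea: if the exponent is even, square the half-power; if odd, multiply by the base once.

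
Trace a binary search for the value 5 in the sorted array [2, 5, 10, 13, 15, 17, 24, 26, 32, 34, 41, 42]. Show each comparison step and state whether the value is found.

Binary search for 5 in [2, 5, 10, 13, 15, 17, 24, 26, 32, 34, 41, 42]:

lo=0, hi=11, mid=5, arr[mid]=17 -> 17 > 5, search left half
lo=0, hi=4, mid=2, arr[mid]=10 -> 10 > 5, search left half
lo=0, hi=1, mid=0, arr[mid]=2 -> 2 < 5, search right half
lo=1, hi=1, mid=1, arr[mid]=5 -> Found target at index 1!

Binary search finds 5 at index 1 after 4 comparisons. The search repeatedly halves the search space by comparing with the middle element.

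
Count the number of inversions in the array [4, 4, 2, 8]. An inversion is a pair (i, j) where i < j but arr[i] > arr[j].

Finding inversions in [4, 4, 2, 8]:

(0, 2): arr[0]=4 > arr[2]=2
(1, 2): arr[1]=4 > arr[2]=2

Total inversions: 2

The array has 2 inversion(s): (0,2), (1,2). Each pair (i,j) satisfies i < j and arr[i] > arr[j].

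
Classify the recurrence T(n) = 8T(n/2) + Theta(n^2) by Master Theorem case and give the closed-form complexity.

Master Theorem for T(n) = 8T(n/2) + O(n^2):

a = 8, b = 2, c = 2
log_b(a) = log_2(8) = 3.0000

Case 1: c = 2 < log_2(8) = 3.0000
T(n) = O(n^(log_2 8)) = O(n^3)

For T(n) = 8T(n/2) + O(n^2): log_2(8) = 3.0000. This is Case 1 of the Master Theorem (c < log_b(a), work dominated by leaves), giving O(n^3).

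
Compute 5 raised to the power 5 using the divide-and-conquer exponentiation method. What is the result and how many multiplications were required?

Computing 5^5 by squaring (build up from 5^1; each line after the first costs one multiplication):

5^1 = 5
5^2 = (5^1)^2 = 5^2 = 25
5^4 = (5^2)^2 = 25^2 = 625
5^5 = 5 * 5^4 = 5 * 625 = 3125

Result: 3125
Multiplications needed: 3 (3 lines after 5^1)

5^5 = 3125. Using exponentiation by squaring, this requires 3 multiplications. The key idea: if the exponent is even, square the half-power; if odd, multiply by the base once.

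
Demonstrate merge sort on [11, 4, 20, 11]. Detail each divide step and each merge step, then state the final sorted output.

Merge sort trace:

Split: [11, 4, 20, 11] -> [11, 4] and [20, 11]
  Split: [11, 4] -> [11] and [4]
  Merge: [11] + [4] -> [4, 11]
  Split: [20, 11] -> [20] and [11]
  Merge: [20] + [11] -> [11, 20]
Merge: [4, 11] + [11, 20] -> [4, 11, 11, 20]

Final sorted array: [4, 11, 11, 20]

The merge sort proceeds by recursively splitting the array and merging sorted halves.
After all merges, the sorted array is [4, 11, 11, 20].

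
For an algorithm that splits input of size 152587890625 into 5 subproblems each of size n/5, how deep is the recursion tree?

For divide and conquer with division factor 5:

Problem sizes at each level:
Level 0: 152587890625
Level 1: 30517578125
Level 2: 6103515625
Level 3: 1220703125
Level 4: 244140625
Level 5: 48828125
Level 6: 9765625
Level 7: 1953125
Level 8: 390625
Level 9: 78125
Level 10: 15625
Level 11: 3125
Level 12: 625
Level 13: 125
Level 14: 25
Level 15: 5
Level 16: 1

The root is level 0 and the size-1 base case is level 16 (the tree spans levels 0 through 16, i.e. 17 levels counting the root), so the depth is the number of divisions: log_5(152587890625) = 16

The recursion tree depth is log_5(152587890625) = 16. At each level, the problem size is divided by 5, so it takes 16 divisions to reduce to a base case of size 1. The algorithm makes 5 recursive calls at each level.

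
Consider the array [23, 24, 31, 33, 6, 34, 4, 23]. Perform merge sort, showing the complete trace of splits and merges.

Merge sort trace:

Split: [23, 24, 31, 33, 6, 34, 4, 23] -> [23, 24, 31, 33] and [6, 34, 4, 23]
  Split: [23, 24, 31, 33] -> [23, 24] and [31, 33]
    Split: [23, 24] -> [23] and [24]
    Merge: [23] + [24] -> [23, 24]
    Split: [31, 33] -> [31] and [33]
    Merge: [31] + [33] -> [31, 33]
  Merge: [23, 24] + [31, 33] -> [23, 24, 31, 33]
  Split: [6, 34, 4, 23] -> [6, 34] and [4, 23]
    Split: [6, 34] -> [6] and [34]
    Merge: [6] + [34] -> [6, 34]
    Split: [4, 23] -> [4] and [23]
    Merge: [4] + [23] -> [4, 23]
  Merge: [6, 34] + [4, 23] -> [4, 6, 23, 34]
Merge: [23, 24, 31, 33] + [4, 6, 23, 34] -> [4, 6, 23, 23, 24, 31, 33, 34]

Final sorted array: [4, 6, 23, 23, 24, 31, 33, 34]

The merge sort proceeds by recursively splitting the array and merging sorted halves.
After all merges, the sorted array is [4, 6, 23, 23, 24, 31, 33, 34].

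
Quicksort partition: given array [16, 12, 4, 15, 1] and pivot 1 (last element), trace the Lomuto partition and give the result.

Lomuto partition with pivot = 1:

Initial array: [16, 12, 4, 15, 1]

arr[0]=16 > 1: no swap
arr[1]=12 > 1: no swap
arr[2]=4 > 1: no swap
arr[3]=15 > 1: no swap

Place pivot at position 0: [1, 12, 4, 15, 16]
Pivot position: 0

After partitioning with pivot 1, the array becomes [1, 12, 4, 15, 16]. The pivot is placed at index 0. All elements to the left of the pivot are <= 1, and all elements to the right are > 1.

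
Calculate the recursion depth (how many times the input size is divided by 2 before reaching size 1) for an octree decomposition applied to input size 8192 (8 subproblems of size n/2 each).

For divide and conquer with division factor 2:

Problem sizes at each level:
Level 0: 8192
Level 1: 4096
Level 2: 2048
Level 3: 1024
Level 4: 512
Level 5: 256
Level 6: 128
Level 7: 64
Level 8: 32
Level 9: 16
Level 10: 8
Level 11: 4
Level 12: 2
Level 13: 1

The root is level 0 and the size-1 base case is level 13 (the tree spans levels 0 through 13, i.e. 14 levels counting the root), so the depth is the number of divisions: log_2(8192) = 13

The recursion tree depth is log_2(8192) = 13. At each level, the problem size is divided by 2, so it takes 13 divisions to reduce to a base case of size 1. The algorithm makes 8 recursive calls at each level.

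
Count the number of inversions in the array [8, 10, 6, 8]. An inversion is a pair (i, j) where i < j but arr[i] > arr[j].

Finding inversions in [8, 10, 6, 8]:

(0, 2): arr[0]=8 > arr[2]=6
(1, 2): arr[1]=10 > arr[2]=6
(1, 3): arr[1]=10 > arr[3]=8

Total inversions: 3

The array has 3 inversion(s): (0,2), (1,2), (1,3). Each pair (i,j) satisfies i < j and arr[i] > arr[j].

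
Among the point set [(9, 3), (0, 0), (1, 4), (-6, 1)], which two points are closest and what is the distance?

Computing all pairwise distances among 4 points:

d((9, 3), (0, 0)) = 9.4868
d((9, 3), (1, 4)) = 8.0623
d((9, 3), (-6, 1)) = 15.1327
d((0, 0), (1, 4)) = 4.1231 <-- minimum
d((0, 0), (-6, 1)) = 6.0828
d((1, 4), (-6, 1)) = 7.6158

Closest pair: (0, 0) and (1, 4) with distance 4.1231

The closest pair is (0, 0) and (1, 4) with Euclidean distance 4.1231. For 4 points, brute-force pairwise comparison is shown above. For large n, the divide-and-conquer algorithm (sort by x, recurse on halves, check the dividing strip) achieves O(n log n).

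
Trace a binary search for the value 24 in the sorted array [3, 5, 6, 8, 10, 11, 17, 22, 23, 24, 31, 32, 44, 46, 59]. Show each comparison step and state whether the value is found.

Binary search for 24 in [3, 5, 6, 8, 10, 11, 17, 22, 23, 24, 31, 32, 44, 46, 59]:

lo=0, hi=14, mid=7, arr[mid]=22 -> 22 < 24, search right half
lo=8, hi=14, mid=11, arr[mid]=32 -> 32 > 24, search left half
lo=8, hi=10, mid=9, arr[mid]=24 -> Found target at index 9!

Binary search finds 24 at index 9 after 3 comparisons. The search repeatedly halves the search space by comparing with the middle element.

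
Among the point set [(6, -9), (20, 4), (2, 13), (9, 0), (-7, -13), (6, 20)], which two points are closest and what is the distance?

Computing all pairwise distances among 6 points:

d((6, -9), (20, 4)) = 19.105
d((6, -9), (2, 13)) = 22.3607
d((6, -9), (9, 0)) = 9.4868
d((6, -9), (-7, -13)) = 13.6015
d((6, -9), (6, 20)) = 29.0
d((20, 4), (2, 13)) = 20.1246
d((20, 4), (9, 0)) = 11.7047
d((20, 4), (-7, -13)) = 31.9061
d((20, 4), (6, 20)) = 21.2603
d((2, 13), (9, 0)) = 14.7648
d((2, 13), (-7, -13)) = 27.5136
d((2, 13), (6, 20)) = 8.0623 <-- minimum
d((9, 0), (-7, -13)) = 20.6155
d((9, 0), (6, 20)) = 20.2237
d((-7, -13), (6, 20)) = 35.4683

Closest pair: (2, 13) and (6, 20) with distance 8.0623

The closest pair is (2, 13) and (6, 20) with Euclidean distance 8.0623. For 6 points, brute-force pairwise comparison is shown above. For large n, the divide-and-conquer algorithm (sort by x, recurse on halves, check the dividing strip) achieves O(n log n).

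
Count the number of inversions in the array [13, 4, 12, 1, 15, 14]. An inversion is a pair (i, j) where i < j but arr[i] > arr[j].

Finding inversions in [13, 4, 12, 1, 15, 14]:

(0, 1): arr[0]=13 > arr[1]=4
(0, 2): arr[0]=13 > arr[2]=12
(0, 3): arr[0]=13 > arr[3]=1
(1, 3): arr[1]=4 > arr[3]=1
(2, 3): arr[2]=12 > arr[3]=1
(4, 5): arr[4]=15 > arr[5]=14

Total inversions: 6

The array has 6 inversion(s): (0,1), (0,2), (0,3), (1,3), (2,3), (4,5). Each pair (i,j) satisfies i < j and arr[i] > arr[j].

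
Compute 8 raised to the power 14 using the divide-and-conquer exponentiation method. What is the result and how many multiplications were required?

Computing 8^14 by squaring (build up from 8^1; each line after the first costs one multiplication):

8^1 = 8
8^2 = (8^1)^2 = 8^2 = 64
8^3 = 8 * 8^2 = 8 * 64 = 512
8^6 = (8^3)^2 = 512^2 = 262144
8^7 = 8 * 8^6 = 8 * 262144 = 2097152
8^14 = (8^7)^2 = 2097152^2 = 4398046511104

Result: 4398046511104
Multiplications needed: 5 (5 lines after 8^1)

8^14 = 4398046511104. Using exponentiation by squaring, this requires 5 multiplications. The key idea: if the exponent is even, square the half-power; if odd, multiply by the base once.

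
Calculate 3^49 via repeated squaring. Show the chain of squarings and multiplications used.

Computing 3^49 by squaring (build up from 3^1; each line after the first costs one multiplication):

3^1 = 3
3^2 = (3^1)^2 = 3^2 = 9
3^3 = 3 * 3^2 = 3 * 9 = 27
3^6 = (3^3)^2 = 27^2 = 729
3^12 = (3^6)^2 = 729^2 = 531441
3^24 = (3^12)^2 = 531441^2 = 282429536481
3^48 = (3^24)^2 = 282429536481^2 = 79766443076872509863361
3^49 = 3 * 3^48 = 3 * 79766443076872509863361 = 239299329230617529590083

Result: 239299329230617529590083
Multiplications needed: 7 (7 lines after 3^1)

3^49 = 239299329230617529590083. Using exponentiation by squaring, this requires 7 multiplications. The key idea: if the exponent is even, square the half-power; if odd, multiply by the base once.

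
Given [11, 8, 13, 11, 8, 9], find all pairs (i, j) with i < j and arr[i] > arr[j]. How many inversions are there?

Finding inversions in [11, 8, 13, 11, 8, 9]:

(0, 1): arr[0]=11 > arr[1]=8
(0, 4): arr[0]=11 > arr[4]=8
(0, 5): arr[0]=11 > arr[5]=9
(2, 3): arr[2]=13 > arr[3]=11
(2, 4): arr[2]=13 > arr[4]=8
(2, 5): arr[2]=13 > arr[5]=9
(3, 4): arr[3]=11 > arr[4]=8
(3, 5): arr[3]=11 > arr[5]=9

Total inversions: 8

The array has 8 inversion(s): (0,1), (0,4), (0,5), (2,3), (2,4), (2,5), (3,4), (3,5). Each pair (i,j) satisfies i < j and arr[i] > arr[j].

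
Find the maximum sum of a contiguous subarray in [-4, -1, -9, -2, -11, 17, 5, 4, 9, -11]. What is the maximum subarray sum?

Using Kadane's algorithm on [-4, -1, -9, -2, -11, 17, 5, 4, 9, -11]:

Scanning through the array:
Position 1 (value -1): max_ending_here = -1, max_so_far = -1
Position 2 (value -9): max_ending_here = -9, max_so_far = -1
Position 3 (value -2): max_ending_here = -2, max_so_far = -1
Position 4 (value -11): max_ending_here = -11, max_so_far = -1
Position 5 (value 17): max_ending_here = 17, max_so_far = 17
Position 6 (value 5): max_ending_here = 22, max_so_far = 22
Position 7 (value 4): max_ending_here = 26, max_so_far = 26
Position 8 (value 9): max_ending_here = 35, max_so_far = 35
Position 9 (value -11): max_ending_here = 24, max_so_far = 35

Maximum subarray: [17, 5, 4, 9]
Maximum sum: 35

The maximum subarray is [17, 5, 4, 9] with sum 35. This subarray runs from index 5 to index 8.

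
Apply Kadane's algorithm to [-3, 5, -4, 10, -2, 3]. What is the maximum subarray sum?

Using Kadane's algorithm on [-3, 5, -4, 10, -2, 3]:

Scanning through the array:
Position 1 (value 5): max_ending_here = 5, max_so_far = 5
Position 2 (value -4): max_ending_here = 1, max_so_far = 5
Position 3 (value 10): max_ending_here = 11, max_so_far = 11
Position 4 (value -2): max_ending_here = 9, max_so_far = 11
Position 5 (value 3): max_ending_here = 12, max_so_far = 12

Maximum subarray: [5, -4, 10, -2, 3]
Maximum sum: 12

The maximum subarray is [5, -4, 10, -2, 3] with sum 12. This subarray runs from index 1 to index 5.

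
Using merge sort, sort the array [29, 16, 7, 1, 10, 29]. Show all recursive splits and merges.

Merge sort trace:

Split: [29, 16, 7, 1, 10, 29] -> [29, 16, 7] and [1, 10, 29]
  Split: [29, 16, 7] -> [29] and [16, 7]
    Split: [16, 7] -> [16] and [7]
    Merge: [16] + [7] -> [7, 16]
  Merge: [29] + [7, 16] -> [7, 16, 29]
  Split: [1, 10, 29] -> [1] and [10, 29]
    Split: [10, 29] -> [10] and [29]
    Merge: [10] + [29] -> [10, 29]
  Merge: [1] + [10, 29] -> [1, 10, 29]
Merge: [7, 16, 29] + [1, 10, 29] -> [1, 7, 10, 16, 29, 29]

Final sorted array: [1, 7, 10, 16, 29, 29]

The merge sort proceeds by recursively splitting the array and merging sorted halves.
After all merges, the sorted array is [1, 7, 10, 16, 29, 29].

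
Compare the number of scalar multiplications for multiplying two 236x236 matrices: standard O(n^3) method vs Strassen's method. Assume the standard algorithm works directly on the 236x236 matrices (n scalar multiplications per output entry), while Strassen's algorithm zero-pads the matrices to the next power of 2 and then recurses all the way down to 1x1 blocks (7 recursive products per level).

Matrix multiplication for 236x236 matrices:

Strassen's algorithm requires power-of-2 dimensions. Pad 236x236 to 256x256 (next power of 2).

Standard algorithm: 236^3 = 13144256 multiplications
Strassen's algorithm: 7^(log2(256)) = 7^8 = 5764801 multiplications
Savings: 13144256 - 5764801 = 7379455 multiplications

Standard: 13144256 multiplications (236^3). Strassen: 5764801 multiplications (7^8, after padding to 256x256). Strassen reduces 8 recursive multiplications to 7 at each level.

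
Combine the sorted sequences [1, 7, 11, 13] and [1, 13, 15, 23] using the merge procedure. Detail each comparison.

Merging process:

Compare 1 vs 1: take 1 from left. Merged: [1]
Compare 7 vs 1: take 1 from right. Merged: [1, 1]
Compare 7 vs 13: take 7 from left. Merged: [1, 1, 7]
Compare 11 vs 13: take 11 from left. Merged: [1, 1, 7, 11]
Compare 13 vs 13: take 13 from left. Merged: [1, 1, 7, 11, 13]
Append remaining from right: [13, 15, 23]. Merged: [1, 1, 7, 11, 13, 13, 15, 23]

Final merged array: [1, 1, 7, 11, 13, 13, 15, 23]
Total comparisons: 5

The merged array is [1, 1, 7, 11, 13, 13, 15, 23], requiring 5 comparisons. The merge step runs in O(n) time where n is the total number of elements.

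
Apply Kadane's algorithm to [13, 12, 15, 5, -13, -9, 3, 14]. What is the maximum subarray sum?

Using Kadane's algorithm on [13, 12, 15, 5, -13, -9, 3, 14]:

Scanning through the array:
Position 1 (value 12): max_ending_here = 25, max_so_far = 25
Position 2 (value 15): max_ending_here = 40, max_so_far = 40
Position 3 (value 5): max_ending_here = 45, max_so_far = 45
Position 4 (value -13): max_ending_here = 32, max_so_far = 45
Position 5 (value -9): max_ending_here = 23, max_so_far = 45
Position 6 (value 3): max_ending_here = 26, max_so_far = 45
Position 7 (value 14): max_ending_here = 40, max_so_far = 45

Maximum subarray: [13, 12, 15, 5]
Maximum sum: 45

The maximum subarray is [13, 12, 15, 5] with sum 45. This subarray runs from index 0 to index 3.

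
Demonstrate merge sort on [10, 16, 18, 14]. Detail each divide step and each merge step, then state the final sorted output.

Merge sort trace:

Split: [10, 16, 18, 14] -> [10, 16] and [18, 14]
  Split: [10, 16] -> [10] and [16]
  Merge: [10] + [16] -> [10, 16]
  Split: [18, 14] -> [18] and [14]
  Merge: [18] + [14] -> [14, 18]
Merge: [10, 16] + [14, 18] -> [10, 14, 16, 18]

Final sorted array: [10, 14, 16, 18]

The merge sort proceeds by recursively splitting the array and merging sorted halves.
After all merges, the sorted array is [10, 14, 16, 18].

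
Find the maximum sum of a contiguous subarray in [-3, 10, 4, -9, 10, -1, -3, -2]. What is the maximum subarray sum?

Using Kadane's algorithm on [-3, 10, 4, -9, 10, -1, -3, -2]:

Scanning through the array:
Position 1 (value 10): max_ending_here = 10, max_so_far = 10
Position 2 (value 4): max_ending_here = 14, max_so_far = 14
Position 3 (value -9): max_ending_here = 5, max_so_far = 14
Position 4 (value 10): max_ending_here = 15, max_so_far = 15
Position 5 (value -1): max_ending_here = 14, max_so_far = 15
Position 6 (value -3): max_ending_here = 11, max_so_far = 15
Position 7 (value -2): max_ending_here = 9, max_so_far = 15

Maximum subarray: [10, 4, -9, 10]
Maximum sum: 15

The maximum subarray is [10, 4, -9, 10] with sum 15. This subarray runs from index 1 to index 4.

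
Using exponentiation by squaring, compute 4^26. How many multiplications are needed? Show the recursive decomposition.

Computing 4^26 by squaring (build up from 4^1; each line after the first costs one multiplication):

4^1 = 4
4^2 = (4^1)^2 = 4^2 = 16
4^3 = 4 * 4^2 = 4 * 16 = 64
4^6 = (4^3)^2 = 64^2 = 4096
4^12 = (4^6)^2 = 4096^2 = 16777216
4^13 = 4 * 4^12 = 4 * 16777216 = 67108864
4^26 = (4^13)^2 = 67108864^2 = 4503599627370496

Result: 4503599627370496
Multiplications needed: 6 (6 lines after 4^1)

4^26 = 4503599627370496. Using exponentiation by squaring, this requires 6 multiplications. The key idea: if the exponent is even, square the half-power; if odd, multiply by the base once.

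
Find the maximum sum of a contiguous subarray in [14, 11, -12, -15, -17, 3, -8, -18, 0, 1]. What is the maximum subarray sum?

Using Kadane's algorithm on [14, 11, -12, -15, -17, 3, -8, -18, 0, 1]:

Scanning through the array:
Position 1 (value 11): max_ending_here = 25, max_so_far = 25
Position 2 (value -12): max_ending_here = 13, max_so_far = 25
Position 3 (value -15): max_ending_here = -2, max_so_far = 25
Position 4 (value -17): max_ending_here = -17, max_so_far = 25
Position 5 (value 3): max_ending_here = 3, max_so_far = 25
Position 6 (value -8): max_ending_here = -5, max_so_far = 25
Position 7 (value -18): max_ending_here = -18, max_so_far = 25
Position 8 (value 0): max_ending_here = 0, max_so_far = 25
Position 9 (value 1): max_ending_here = 1, max_so_far = 25

Maximum subarray: [14, 11]
Maximum sum: 25

The maximum subarray is [14, 11] with sum 25. This subarray runs from index 0 to index 1.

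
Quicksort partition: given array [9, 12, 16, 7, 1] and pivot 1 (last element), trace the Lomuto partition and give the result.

Lomuto partition with pivot = 1:

Initial array: [9, 12, 16, 7, 1]

arr[0]=9 > 1: no swap
arr[1]=12 > 1: no swap
arr[2]=16 > 1: no swap
arr[3]=7 > 1: no swap

Place pivot at position 0: [1, 12, 16, 7, 9]
Pivot position: 0

After partitioning with pivot 1, the array becomes [1, 12, 16, 7, 9]. The pivot is placed at index 0. All elements to the left of the pivot are <= 1, and all elements to the right are > 1.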